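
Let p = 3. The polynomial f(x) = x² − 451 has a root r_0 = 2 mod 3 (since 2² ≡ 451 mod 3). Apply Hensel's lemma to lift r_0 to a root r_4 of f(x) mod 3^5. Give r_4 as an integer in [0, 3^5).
r_4 = 179 (mod 243)

Hensel's recurrence: r_{i+1} = r_i − f(r_i)·(f′(r_i))^{-1} mod 3^{i+2}, with f′(x) = 2x. Iterate:
  r_0 = 2 (mod 3)
  r_1 = 8 (mod 9)
  r_2 = 17 (mod 27)
  r_3 = 17 (mod 81)
  r_4 = 179 (mod 243)
Final: r_4 = 179, and one checks f(r_4) ≡ 0 mod 3^5.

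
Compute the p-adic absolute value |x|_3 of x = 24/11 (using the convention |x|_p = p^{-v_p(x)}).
|24/11|_3 = 1/3

Step 1 — compute v_3(x) by factoring powers of 3 out of the numerator and denominator: v_3(24/11) = 1. Step 2 — apply |x|_p = p^{-v_p(x)} = 3^{-1} = 1/3.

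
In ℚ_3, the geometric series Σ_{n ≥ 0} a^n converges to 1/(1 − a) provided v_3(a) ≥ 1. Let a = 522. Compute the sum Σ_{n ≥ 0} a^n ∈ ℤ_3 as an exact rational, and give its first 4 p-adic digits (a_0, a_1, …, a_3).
Σ a^n = 1/(1 − a) = -1/521;  first 4 digits = (1, 0, 1, 1)

v_3(a) = 2 ≥ 1, so the series converges in ℤ_3 to 1/(1 − a) = 1/(1 − 522) = -1/521. Expand this rational in ℤ_3: compute digits iteratively via d_i = x_i mod 3, x_{i+1} = (x_i − d_i)/3. The first 4 digits are (1, 0, 1, 1).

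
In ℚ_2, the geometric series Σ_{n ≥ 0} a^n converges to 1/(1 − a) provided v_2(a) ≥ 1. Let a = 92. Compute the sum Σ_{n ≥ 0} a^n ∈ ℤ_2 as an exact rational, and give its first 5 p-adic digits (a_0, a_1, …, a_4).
Σ a^n = 1/(1 − a) = -1/91;  first 5 digits = (1, 0, 1, 1, 0)

v_2(a) = 2 ≥ 1, so the series converges in ℤ_2 to 1/(1 − a) = 1/(1 − 92) = -1/91. Expand this rational in ℤ_2: compute digits iteratively via d_i = x_i mod 2, x_{i+1} = (x_i − d_i)/2. The first 5 digits are (1, 0, 1, 1, 0).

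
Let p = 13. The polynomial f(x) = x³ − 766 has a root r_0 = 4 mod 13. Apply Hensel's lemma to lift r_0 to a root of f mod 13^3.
r_2 = 420 (mod 2197)

Hensel: r_{i+1} = r_i − f(r_i)/f′(r_i) mod 13^{i+2}, where f′(x) = 3x². Iterate:
  r_0 = 4 (mod 13)
  r_1 = 82 (mod 169)
  r_2 = 420 (mod 2197)
Final: r = 420 with f(r) ≡ 0 mod 13^3.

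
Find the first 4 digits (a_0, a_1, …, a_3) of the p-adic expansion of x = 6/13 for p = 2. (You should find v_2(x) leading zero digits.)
(a_0, …, a_3) = (0, 1, 1, 1)

v_2(6/13) = 1, so a_0 = ... = a_0 = 0. Factor out: x = 2^1 · u with u = 3/13 a unit in ℤ_2. Expand u iteratively via a_{v+i} = u_i mod 2, u_{i+1} = (u_i − a_{v+i})/2:
  u_0 = 3/13;  a_1 = 1;  u_1 = (u_0 − 1)/2 = -5/13
  u_1 = -5/13;  a_2 = 1;  u_2 = (u_1 − 1)/2 = -9/13
  u_2 = -9/13;  a_3 = 1;  u_3 = (u_2 − 1)/2 = -11/13
Digits: (0, 1, 1, 1).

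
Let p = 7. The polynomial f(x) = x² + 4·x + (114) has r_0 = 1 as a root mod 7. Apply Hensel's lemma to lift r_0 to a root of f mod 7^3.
r_2 = 22 (mod 343)

Hensel: r_{i+1} = r_i − f(r_i)·(f′(r_i))^{-1} mod 7^{i+2}, f′(x) = 2x + 4. Iterate:
  r_0 = 1 (mod 7)
  r_1 = 22 (mod 49)
  r_2 = 22 (mod 343)
Final: r = 22 satisfies f(r) ≡ 0 mod 7^3.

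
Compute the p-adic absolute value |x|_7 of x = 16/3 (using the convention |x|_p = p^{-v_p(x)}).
|16/3|_7 = 1

Step 1 — compute v_7(x) by factoring powers of 7 out of the numerator and denominator: v_7(16/3) = 0. Step 2 — apply |x|_p = p^{-v_p(x)} = 7^{0} = 1.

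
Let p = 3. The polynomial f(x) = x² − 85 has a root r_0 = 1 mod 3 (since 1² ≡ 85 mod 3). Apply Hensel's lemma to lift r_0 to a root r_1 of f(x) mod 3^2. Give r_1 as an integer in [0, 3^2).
r_1 = 7 (mod 9)

Hensel's recurrence: r_{i+1} = r_i − f(r_i)·(f′(r_i))^{-1} mod 3^{i+2}, with f′(x) = 2x. Iterate:
  r_0 = 1 (mod 3)
  r_1 = 7 (mod 9)
Final: r_1 = 7, and one checks f(r_1) ≡ 0 mod 3^2.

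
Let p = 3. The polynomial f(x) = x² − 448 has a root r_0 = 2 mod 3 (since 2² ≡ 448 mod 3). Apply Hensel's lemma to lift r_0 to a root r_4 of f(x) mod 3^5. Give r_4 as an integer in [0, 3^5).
r_4 = 185 (mod 243)

Hensel's recurrence: r_{i+1} = r_i − f(r_i)·(f′(r_i))^{-1} mod 3^{i+2}, with f′(x) = 2x. Iterate:
  r_0 = 2 (mod 3)
  r_1 = 5 (mod 9)
  r_2 = 23 (mod 27)
  r_3 = 23 (mod 81)
  r_4 = 185 (mod 243)
Final: r_4 = 185, and one checks f(r_4) ≡ 0 mod 3^5.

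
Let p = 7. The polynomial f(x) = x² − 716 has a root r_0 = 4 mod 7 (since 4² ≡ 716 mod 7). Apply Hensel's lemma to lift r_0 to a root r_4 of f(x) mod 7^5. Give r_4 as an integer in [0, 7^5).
r_4 = 10700 (mod 16807)

Hensel's recurrence: r_{i+1} = r_i − f(r_i)·(f′(r_i))^{-1} mod 7^{i+2}, with f′(x) = 2x. Iterate:
  r_0 = 4 (mod 7)
  r_1 = 18 (mod 49)
  r_2 = 67 (mod 343)
  r_3 = 1096 (mod 2401)
  r_4 = 10700 (mod 16807)
Final: r_4 = 10700, and one checks f(r_4) ≡ 0 mod 7^5.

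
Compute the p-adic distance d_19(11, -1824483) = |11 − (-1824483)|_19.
d_19(11, -1824483) = 1/130321

Step 1 — x − y = 11 − (-1824483) = 1824494. Step 2 — v_19(1824494) = 4 (factor: 1824494 = (19^4 · 14); the sign does not affect v_p). Step 3 — |x − y|_19 = 19^{-4} = 1/130321.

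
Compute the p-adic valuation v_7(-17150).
v_7(-17150) = 3

v_7(n) is the largest exponent k such that 7^k divides n. Factor out: -17150 = -7^3 · 50. (Sign doesn't affect v_p.) So v_7(-17150) = 3.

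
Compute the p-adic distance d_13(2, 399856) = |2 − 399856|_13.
d_13(2, 399856) = 1/28561

Step 1 — x − y = 2 − 399856 = -399854. Step 2 — v_13(-399854) = 4 (factor: -399854 = −(13^4 · 14); the sign does not affect v_p). Step 3 — |x − y|_13 = 13^{-4} = 1/28561.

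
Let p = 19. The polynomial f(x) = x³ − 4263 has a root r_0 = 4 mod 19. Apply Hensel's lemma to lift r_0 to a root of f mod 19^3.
r_2 = 2265 (mod 6859)

Hensel: r_{i+1} = r_i − f(r_i)/f′(r_i) mod 19^{i+2}, where f′(x) = 3x². Iterate:
  r_0 = 4 (mod 19)
  r_1 = 99 (mod 361)
  r_2 = 2265 (mod 6859)
Final: r = 2265 with f(r) ≡ 0 mod 19^3.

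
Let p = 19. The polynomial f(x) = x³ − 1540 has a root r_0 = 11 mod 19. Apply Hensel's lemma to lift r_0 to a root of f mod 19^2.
r_1 = 296 (mod 361)

Hensel: r_{i+1} = r_i − f(r_i)/f′(r_i) mod 19^{i+2}, where f′(x) = 3x². Iterate:
  r_0 = 11 (mod 19)
  r_1 = 296 (mod 361)
Final: r = 296 with f(r) ≡ 0 mod 19^2.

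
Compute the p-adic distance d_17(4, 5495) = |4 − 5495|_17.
d_17(4, 5495) = 1/289

Step 1 — x − y = 4 − 5495 = -5491. Step 2 — v_17(-5491) = 2 (factor: -5491 = −(17^2 · 19); the sign does not affect v_p). Step 3 — |x − y|_17 = 17^{-2} = 1/289.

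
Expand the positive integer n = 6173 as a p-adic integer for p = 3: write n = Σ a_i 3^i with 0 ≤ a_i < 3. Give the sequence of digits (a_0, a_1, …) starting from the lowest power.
(a_0, a_1, …) = (2, 2, 1, 0, 1, 1, 2, 2)

Repeated division by 3 gives the digits low-to-high: 6173 = 2 + 2·3^1 + 1·3^2 + 1·3^4 + 1·3^5 + 2·3^6 + 2·3^7. Digit sequence: (2, 2, 1, 0, 1, 1, 2, 2).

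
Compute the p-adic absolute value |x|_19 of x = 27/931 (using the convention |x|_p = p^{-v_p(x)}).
|27/931|_19 = 19

Step 1 — compute v_19(x) by factoring powers of 19 out of the numerator and denominator: v_19(27/931) = -1. Step 2 — apply |x|_p = p^{-v_p(x)} = 19^{1} = 19.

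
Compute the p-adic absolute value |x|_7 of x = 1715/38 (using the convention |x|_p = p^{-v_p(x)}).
|1715/38|_7 = 1/343

Step 1 — compute v_7(x) by factoring powers of 7 out of the numerator and denominator: v_7(1715/38) = 3. Step 2 — apply |x|_p = p^{-v_p(x)} = 7^{-3} = 1/343.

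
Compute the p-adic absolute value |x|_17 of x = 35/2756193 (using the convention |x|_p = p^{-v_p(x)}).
|35/2756193|_17 = 83521

Step 1 — compute v_17(x) by factoring powers of 17 out of the numerator and denominator: v_17(35/2756193) = -4. Step 2 — apply |x|_p = p^{-v_p(x)} = 17^{4} = 83521.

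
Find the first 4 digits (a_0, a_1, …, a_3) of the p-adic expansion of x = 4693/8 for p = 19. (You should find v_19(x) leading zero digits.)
(a_0, …, a_3) = (0, 0, 4, 7)

v_19(4693/8) = 2, so a_0 = ... = a_1 = 0. Factor out: x = 19^2 · u with u = 13/8 a unit in ℤ_19. Expand u iteratively via a_{v+i} = u_i mod 19, u_{i+1} = (u_i − a_{v+i})/19:
  u_0 = 13/8;  a_2 = 4;  u_1 = (u_0 − 4)/19 = -1/8
  u_1 = -1/8;  a_3 = 7;  u_2 = (u_1 − 7)/19 = -3/8
Digits: (0, 0, 4, 7).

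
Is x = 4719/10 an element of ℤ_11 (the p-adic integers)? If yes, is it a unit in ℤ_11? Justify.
x ∈ ℤ_11 but not a unit; v_11(x) = 2 > 0

ℤ_11 = {x ∈ ℚ_11 : v_11(x) ≥ 0} and ℤ_11^× = {x ∈ ℤ_11 : v_11(x) = 0}. Here v_11(4719/10) = v_11(num) − v_11(den) = 2; compare against these criteria.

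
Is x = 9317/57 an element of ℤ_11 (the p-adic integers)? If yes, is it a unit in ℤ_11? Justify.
x ∈ ℤ_11 but not a unit; v_11(x) = 3 > 0

ℤ_11 = {x ∈ ℚ_11 : v_11(x) ≥ 0} and ℤ_11^× = {x ∈ ℤ_11 : v_11(x) = 0}. Here v_11(9317/57) = v_11(num) − v_11(den) = 3; compare against these criteria.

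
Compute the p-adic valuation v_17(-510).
v_17(-510) = 1

v_17(n) is the largest exponent k such that 17^k divides n. Factor out: -510 = -17^1 · 30. (Sign doesn't affect v_p.) So v_17(-510) = 1.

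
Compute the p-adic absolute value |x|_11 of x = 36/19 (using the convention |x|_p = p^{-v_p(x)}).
|36/19|_11 = 1

Step 1 — compute v_11(x) by factoring powers of 11 out of the numerator and denominator: v_11(36/19) = 0. Step 2 — apply |x|_p = p^{-v_p(x)} = 11^{0} = 1.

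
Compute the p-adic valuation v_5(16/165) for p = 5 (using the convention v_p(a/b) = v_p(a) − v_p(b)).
v_5(16/165) = -1

Factor powers of 5 from the numerator and denominator of the reduced fraction: 16 = 5^0 · 16 and 165 = 5^1 · 33. Apply v_p(a/b) = v_p(a) − v_p(b): v_5(16/165) = 0 − 1 = -1.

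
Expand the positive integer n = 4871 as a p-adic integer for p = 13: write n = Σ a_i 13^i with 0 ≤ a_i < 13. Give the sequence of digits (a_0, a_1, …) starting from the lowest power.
(a_0, a_1, …) = (9, 10, 2, 2)

Repeated division by 13 gives the digits low-to-high: 4871 = 9 + 10·13^1 + 2·13^2 + 2·13^3. Digit sequence: (9, 10, 2, 2).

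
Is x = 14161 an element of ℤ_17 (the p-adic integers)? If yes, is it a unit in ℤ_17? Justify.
x ∈ ℤ_17 but not a unit; v_17(x) = 2 > 0

ℤ_17 = {x ∈ ℚ_17 : v_17(x) ≥ 0} and ℤ_17^× = {x ∈ ℤ_17 : v_17(x) = 0}. Here v_17(14161) = v_17(num) − v_17(den) = 2; compare against these criteria.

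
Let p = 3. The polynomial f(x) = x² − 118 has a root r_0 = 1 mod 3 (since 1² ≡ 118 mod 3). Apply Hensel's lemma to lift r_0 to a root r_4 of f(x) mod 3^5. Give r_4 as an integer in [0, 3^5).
r_4 = 19 (mod 243)

Hensel's recurrence: r_{i+1} = r_i − f(r_i)·(f′(r_i))^{-1} mod 3^{i+2}, with f′(x) = 2x. Iterate:
  r_0 = 1 (mod 3)
  r_1 = 1 (mod 9)
  r_2 = 19 (mod 27)
  r_3 = 19 (mod 81)
  r_4 = 19 (mod 243)
Final: r_4 = 19, and one checks f(r_4) ≡ 0 mod 3^5.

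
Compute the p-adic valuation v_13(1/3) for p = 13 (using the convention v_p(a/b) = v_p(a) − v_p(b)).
v_13(1/3) = 0

Factor powers of 13 from the numerator and denominator of the reduced fraction: 1 = 13^0 · 1 and 3 = 13^0 · 3. Apply v_p(a/b) = v_p(a) − v_p(b): v_13(1/3) = 0 − 0 = 0.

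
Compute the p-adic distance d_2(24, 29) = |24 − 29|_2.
d_2(24, 29) = 1

Step 1 — x − y = 24 − 29 = -5. Step 2 — v_2(-5) = 0 (factor: -5 = −(2^0 · 5); the sign does not affect v_p). Step 3 — |x − y|_2 = 2^{0} = 1.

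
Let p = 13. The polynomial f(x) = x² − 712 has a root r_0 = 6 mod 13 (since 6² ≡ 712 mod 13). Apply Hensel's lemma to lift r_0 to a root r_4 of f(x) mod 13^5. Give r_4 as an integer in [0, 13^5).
r_4 = 333274 (mod 371293)

Hensel's recurrence: r_{i+1} = r_i − f(r_i)·(f′(r_i))^{-1} mod 13^{i+2}, with f′(x) = 2x. Iterate:
  r_0 = 6 (mod 13)
  r_1 = 6 (mod 169)
  r_2 = 1527 (mod 2197)
  r_3 = 19103 (mod 28561)
  r_4 = 333274 (mod 371293)
Final: r_4 = 333274, and one checks f(r_4) ≡ 0 mod 13^5.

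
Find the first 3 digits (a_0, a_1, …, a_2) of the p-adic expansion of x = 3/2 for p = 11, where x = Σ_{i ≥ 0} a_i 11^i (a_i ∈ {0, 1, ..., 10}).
(a_0, …, a_2) = (7, 5, 5)

v_11(3/2) = 0 (numerator and denominator both coprime to 11), so x ∈ ℤ_11^×. Compute digits iteratively via a_i = x_i mod 11, x_{i+1} = (x_i − a_i)/11, with x_0 = x:
  x_0 = 3/2;  a_0 = 7;  x_1 = (x_0 − 7)/11 = -1/2
  x_1 = -1/2;  a_1 = 5;  x_2 = (x_1 − 5)/11 = -1/2
  x_2 = -1/2;  a_2 = 5;  x_3 = (x_2 − 5)/11 = -1/2
Digits: (7, 5, 5).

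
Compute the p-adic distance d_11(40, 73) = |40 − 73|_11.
d_11(40, 73) = 1/11

Step 1 — x − y = 40 − 73 = -33. Step 2 — v_11(-33) = 1 (factor: -33 = −(11^1 · 3); the sign does not affect v_p). Step 3 — |x − y|_11 = 11^{-1} = 1/11.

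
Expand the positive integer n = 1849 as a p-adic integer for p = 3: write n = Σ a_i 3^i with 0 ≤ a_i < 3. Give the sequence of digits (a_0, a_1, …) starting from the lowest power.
(a_0, a_1, …) = (1, 1, 1, 2, 1, 1, 2)

Repeated division by 3 gives the digits low-to-high: 1849 = 1 + 1·3^1 + 1·3^2 + 2·3^3 + 1·3^4 + 1·3^5 + 2·3^6. Digit sequence: (1, 1, 1, 2, 1, 1, 2).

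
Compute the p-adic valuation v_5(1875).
v_5(1875) = 4

v_5(n) is the largest exponent k such that 5^k divides n. Factor out: 1875 = 5^4 · 3. (Sign doesn't affect v_p.) So v_5(1875) = 4.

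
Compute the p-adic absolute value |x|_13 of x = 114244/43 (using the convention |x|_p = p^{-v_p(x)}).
|114244/43|_13 = 1/28561

Step 1 — compute v_13(x) by factoring powers of 13 out of the numerator and denominator: v_13(114244/43) = 4. Step 2 — apply |x|_p = p^{-v_p(x)} = 13^{-4} = 1/28561.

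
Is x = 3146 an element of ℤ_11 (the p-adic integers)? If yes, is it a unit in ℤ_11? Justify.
x ∈ ℤ_11 but not a unit; v_11(x) = 2 > 0

ℤ_11 = {x ∈ ℚ_11 : v_11(x) ≥ 0} and ℤ_11^× = {x ∈ ℤ_11 : v_11(x) = 0}. Here v_11(3146) = v_11(num) − v_11(den) = 2; compare against these criteria.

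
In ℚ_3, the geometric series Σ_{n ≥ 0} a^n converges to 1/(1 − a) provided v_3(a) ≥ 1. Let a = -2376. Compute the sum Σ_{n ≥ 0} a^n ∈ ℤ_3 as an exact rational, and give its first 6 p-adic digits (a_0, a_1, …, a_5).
Σ a^n = 1/(1 − a) = 1/2377;  first 6 digits = (1, 0, 0, 2, 0, 2)

v_3(a) = 3 ≥ 1, so the series converges in ℤ_3 to 1/(1 − a) = 1/(1 − (-2376)) = 1/2377. Expand this rational in ℤ_3: compute digits iteratively via d_i = x_i mod 3, x_{i+1} = (x_i − d_i)/3. The first 6 digits are (1, 0, 0, 2, 0, 2).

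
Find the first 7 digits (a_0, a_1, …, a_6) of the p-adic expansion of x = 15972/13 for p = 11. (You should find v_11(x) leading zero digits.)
(a_0, …, a_6) = (0, 0, 0, 6, 8, 6, 7)

v_11(15972/13) = 3, so a_0 = ... = a_2 = 0. Factor out: x = 11^3 · u with u = 12/13 a unit in ℤ_11. Expand u iteratively via a_{v+i} = u_i mod 11, u_{i+1} = (u_i − a_{v+i})/11:
  u_0 = 12/13;  a_3 = 6;  u_1 = (u_0 − 6)/11 = -6/13
  u_1 = -6/13;  a_4 = 8;  u_2 = (u_1 − 8)/11 = -10/13
  u_2 = -10/13;  a_5 = 6;  u_3 = (u_2 − 6)/11 = -8/13
  u_3 = -8/13;  a_6 = 7;  u_4 = (u_3 − 7)/11 = -9/13
Digits: (0, 0, 0, 6, 8, 6, 7).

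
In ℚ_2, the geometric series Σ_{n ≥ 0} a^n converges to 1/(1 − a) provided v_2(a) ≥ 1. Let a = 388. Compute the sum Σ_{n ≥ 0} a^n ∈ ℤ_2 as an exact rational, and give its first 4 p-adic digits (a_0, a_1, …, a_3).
Σ a^n = 1/(1 − a) = -1/387;  first 4 digits = (1, 0, 1, 0)

v_2(a) = 2 ≥ 1, so the series converges in ℤ_2 to 1/(1 − a) = 1/(1 − 388) = -1/387. Expand this rational in ℤ_2: compute digits iteratively via d_i = x_i mod 2, x_{i+1} = (x_i − d_i)/2. The first 4 digits are (1, 0, 1, 0).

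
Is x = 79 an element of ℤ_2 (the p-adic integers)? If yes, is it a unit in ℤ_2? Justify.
x ∈ ℤ_2^× (unit); v_2(x) = 0

ℤ_2 = {x ∈ ℚ_2 : v_2(x) ≥ 0} and ℤ_2^× = {x ∈ ℤ_2 : v_2(x) = 0}. Here v_2(79) = v_2(num) − v_2(den) = 0; compare against these criteria.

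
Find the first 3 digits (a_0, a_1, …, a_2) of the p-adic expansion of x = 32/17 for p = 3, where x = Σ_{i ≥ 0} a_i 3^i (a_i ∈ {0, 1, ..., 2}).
(a_0, …, a_2) = (1, 1, 1)

v_3(32/17) = 0 (numerator and denominator both coprime to 3), so x ∈ ℤ_3^×. Compute digits iteratively via a_i = x_i mod 3, x_{i+1} = (x_i − a_i)/3, with x_0 = x:
  x_0 = 32/17;  a_0 = 1;  x_1 = (x_0 − 1)/3 = 5/17
  x_1 = 5/17;  a_1 = 1;  x_2 = (x_1 − 1)/3 = -4/17
  x_2 = -4/17;  a_2 = 1;  x_3 = (x_2 − 1)/3 = -7/17
Digits: (1, 1, 1).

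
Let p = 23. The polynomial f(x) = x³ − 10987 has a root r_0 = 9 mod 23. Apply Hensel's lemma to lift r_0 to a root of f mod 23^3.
r_2 = 2792 (mod 12167)

Hensel: r_{i+1} = r_i − f(r_i)/f′(r_i) mod 23^{i+2}, where f′(x) = 3x². Iterate:
  r_0 = 9 (mod 23)
  r_1 = 147 (mod 529)
  r_2 = 2792 (mod 12167)
Final: r = 2792 with f(r) ≡ 0 mod 23^3.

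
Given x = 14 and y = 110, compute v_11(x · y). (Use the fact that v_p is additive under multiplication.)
v_11(1540) = 1

v_p(x) = 0 (factor: 14 = 11^0 · 14); v_p(y) = 1 (factor: 110 = 11^1 · 10). Additivity: v_p(xy) = v_p(x) + v_p(y) = 0 + 1 = 1. (Direct check: xy = 1540 = 11^1 · (140).)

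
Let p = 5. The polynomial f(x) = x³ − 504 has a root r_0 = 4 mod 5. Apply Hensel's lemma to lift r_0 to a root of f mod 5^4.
r_3 = 309 (mod 625)

Hensel: r_{i+1} = r_i − f(r_i)/f′(r_i) mod 5^{i+2}, where f′(x) = 3x². Iterate:
  r_0 = 4 (mod 5)
  r_1 = 9 (mod 25)
  r_2 = 59 (mod 125)
  r_3 = 309 (mod 625)
Final: r = 309 with f(r) ≡ 0 mod 5^4.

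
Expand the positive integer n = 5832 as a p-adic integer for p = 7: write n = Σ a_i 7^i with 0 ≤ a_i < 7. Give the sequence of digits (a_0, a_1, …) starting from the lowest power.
(a_0, a_1, …) = (1, 0, 0, 3, 2)

Repeated division by 7 gives the digits low-to-high: 5832 = 1 + 3·7^3 + 2·7^4. Digit sequence: (1, 0, 0, 3, 2).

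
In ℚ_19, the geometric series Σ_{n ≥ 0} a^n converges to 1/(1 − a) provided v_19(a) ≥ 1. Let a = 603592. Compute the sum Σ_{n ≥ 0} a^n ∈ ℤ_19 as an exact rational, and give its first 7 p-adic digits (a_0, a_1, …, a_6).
Σ a^n = 1/(1 − a) = -1/603591;  first 7 digits = (1, 0, 0, 12, 4, 0, 11)

v_19(a) = 3 ≥ 1, so the series converges in ℤ_19 to 1/(1 − a) = 1/(1 − 603592) = -1/603591. Expand this rational in ℤ_19: compute digits iteratively via d_i = x_i mod 19, x_{i+1} = (x_i − d_i)/19. The first 7 digits are (1, 0, 0, 12, 4, 0, 11).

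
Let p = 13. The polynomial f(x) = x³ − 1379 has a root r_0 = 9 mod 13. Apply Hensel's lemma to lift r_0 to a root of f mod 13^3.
r_2 = 945 (mod 2197)

Hensel: r_{i+1} = r_i − f(r_i)/f′(r_i) mod 13^{i+2}, where f′(x) = 3x². Iterate:
  r_0 = 9 (mod 13)
  r_1 = 100 (mod 169)
  r_2 = 945 (mod 2197)
Final: r = 945 with f(r) ≡ 0 mod 13^3.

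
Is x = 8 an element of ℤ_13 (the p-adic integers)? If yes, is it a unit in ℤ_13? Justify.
x ∈ ℤ_13^× (unit); v_13(x) = 0

ℤ_13 = {x ∈ ℚ_13 : v_13(x) ≥ 0} and ℤ_13^× = {x ∈ ℤ_13 : v_13(x) = 0}. Here v_13(8) = v_13(num) − v_13(den) = 0; compare against these criteria.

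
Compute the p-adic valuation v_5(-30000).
v_5(-30000) = 4

v_5(n) is the largest exponent k such that 5^k divides n. Factor out: -30000 = -5^4 · 48. (Sign doesn't affect v_p.) So v_5(-30000) = 4.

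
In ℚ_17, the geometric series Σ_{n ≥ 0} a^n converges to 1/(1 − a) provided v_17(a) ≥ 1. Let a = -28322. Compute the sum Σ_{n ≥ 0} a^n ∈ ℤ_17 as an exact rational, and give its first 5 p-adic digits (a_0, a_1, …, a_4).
Σ a^n = 1/(1 − a) = 1/28323;  first 5 digits = (1, 0, 4, 11, 15)

v_17(a) = 2 ≥ 1, so the series converges in ℤ_17 to 1/(1 − a) = 1/(1 − (-28322)) = 1/28323. Expand this rational in ℤ_17: compute digits iteratively via d_i = x_i mod 17, x_{i+1} = (x_i − d_i)/17. The first 5 digits are (1, 0, 4, 11, 15).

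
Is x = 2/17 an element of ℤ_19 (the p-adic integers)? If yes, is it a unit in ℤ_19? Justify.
x ∈ ℤ_19^× (unit); v_19(x) = 0

ℤ_19 = {x ∈ ℚ_19 : v_19(x) ≥ 0} and ℤ_19^× = {x ∈ ℤ_19 : v_19(x) = 0}. Here v_19(2/17) = v_19(num) − v_19(den) = 0; compare against these criteria.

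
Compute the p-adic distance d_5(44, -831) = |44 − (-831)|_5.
d_5(44, -831) = 1/125

Step 1 — x − y = 44 − (-831) = 875. Step 2 — v_5(875) = 3 (factor: 875 = (5^3 · 7); the sign does not affect v_p). Step 3 — |x − y|_5 = 5^{-3} = 1/125.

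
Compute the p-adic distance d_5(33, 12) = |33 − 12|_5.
d_5(33, 12) = 1

Step 1 — x − y = 33 − 12 = 21. Step 2 — v_5(21) = 0 (factor: 21 = (5^0 · 21); the sign does not affect v_p). Step 3 — |x − y|_5 = 5^{0} = 1.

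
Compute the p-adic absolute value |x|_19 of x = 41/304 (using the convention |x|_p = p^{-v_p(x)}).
|41/304|_19 = 19

Step 1 — compute v_19(x) by factoring powers of 19 out of the numerator and denominator: v_19(41/304) = -1. Step 2 — apply |x|_p = p^{-v_p(x)} = 19^{1} = 19.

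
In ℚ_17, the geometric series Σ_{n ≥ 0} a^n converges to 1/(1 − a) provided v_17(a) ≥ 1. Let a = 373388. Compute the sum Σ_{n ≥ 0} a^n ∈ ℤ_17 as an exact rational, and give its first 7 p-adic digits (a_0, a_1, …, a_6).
Σ a^n = 1/(1 − a) = -1/373387;  first 7 digits = (1, 0, 0, 8, 4, 0, 13)

v_17(a) = 3 ≥ 1, so the series converges in ℤ_17 to 1/(1 − a) = 1/(1 − 373388) = -1/373387. Expand this rational in ℤ_17: compute digits iteratively via d_i = x_i mod 17, x_{i+1} = (x_i − d_i)/17. The first 7 digits are (1, 0, 0, 8, 4, 0, 13).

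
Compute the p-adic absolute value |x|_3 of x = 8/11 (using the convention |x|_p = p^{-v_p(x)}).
|8/11|_3 = 1

Step 1 — compute v_3(x) by factoring powers of 3 out of the numerator and denominator: v_3(8/11) = 0. Step 2 — apply |x|_p = p^{-v_p(x)} = 3^{0} = 1.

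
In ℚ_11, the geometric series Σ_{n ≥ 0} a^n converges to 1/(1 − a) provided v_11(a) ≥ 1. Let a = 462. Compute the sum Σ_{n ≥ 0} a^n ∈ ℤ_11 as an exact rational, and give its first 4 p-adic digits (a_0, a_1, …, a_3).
Σ a^n = 1/(1 − a) = -1/461;  first 4 digits = (1, 9, 7, 9)

v_11(a) = 1 ≥ 1, so the series converges in ℤ_11 to 1/(1 − a) = 1/(1 − 462) = -1/461. Expand this rational in ℤ_11: compute digits iteratively via d_i = x_i mod 11, x_{i+1} = (x_i − d_i)/11. The first 4 digits are (1, 9, 7, 9).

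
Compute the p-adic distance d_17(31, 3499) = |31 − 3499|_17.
d_17(31, 3499) = 1/289

Step 1 — x − y = 31 − 3499 = -3468. Step 2 — v_17(-3468) = 2 (factor: -3468 = −(17^2 · 12); the sign does not affect v_p). Step 3 — |x − y|_17 = 17^{-2} = 1/289.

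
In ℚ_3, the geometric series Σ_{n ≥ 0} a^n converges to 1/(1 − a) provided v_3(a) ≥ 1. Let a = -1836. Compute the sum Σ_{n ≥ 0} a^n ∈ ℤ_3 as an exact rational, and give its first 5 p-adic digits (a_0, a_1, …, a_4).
Σ a^n = 1/(1 − a) = 1/1837;  first 5 digits = (1, 0, 0, 1, 1)

v_3(a) = 3 ≥ 1, so the series converges in ℤ_3 to 1/(1 − a) = 1/(1 − (-1836)) = 1/1837. Expand this rational in ℤ_3: compute digits iteratively via d_i = x_i mod 3, x_{i+1} = (x_i − d_i)/3. The first 5 digits are (1, 0, 0, 1, 1).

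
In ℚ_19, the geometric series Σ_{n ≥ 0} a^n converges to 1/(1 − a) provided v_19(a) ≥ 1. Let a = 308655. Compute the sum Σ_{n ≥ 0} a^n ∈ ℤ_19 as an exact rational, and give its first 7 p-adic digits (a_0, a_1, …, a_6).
Σ a^n = 1/(1 − a) = -1/308654;  first 7 digits = (1, 0, 0, 7, 2, 0, 11)

v_19(a) = 3 ≥ 1, so the series converges in ℤ_19 to 1/(1 − a) = 1/(1 − 308655) = -1/308654. Expand this rational in ℤ_19: compute digits iteratively via d_i = x_i mod 19, x_{i+1} = (x_i − d_i)/19. The first 7 digits are (1, 0, 0, 7, 2, 0, 11).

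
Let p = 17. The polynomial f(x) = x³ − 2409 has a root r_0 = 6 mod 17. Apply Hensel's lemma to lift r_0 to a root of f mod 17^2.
r_1 = 227 (mod 289)

Hensel: r_{i+1} = r_i − f(r_i)/f′(r_i) mod 17^{i+2}, where f′(x) = 3x². Iterate:
  r_0 = 6 (mod 17)
  r_1 = 227 (mod 289)
Final: r = 227 with f(r) ≡ 0 mod 17^2.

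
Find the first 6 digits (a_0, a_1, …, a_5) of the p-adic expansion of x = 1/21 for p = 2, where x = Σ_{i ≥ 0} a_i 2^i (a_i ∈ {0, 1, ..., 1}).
(a_0, …, a_5) = (1, 0, 1, 1, 1, 1)

v_2(1/21) = 0 (numerator and denominator both coprime to 2), so x ∈ ℤ_2^×. Compute digits iteratively via a_i = x_i mod 2, x_{i+1} = (x_i − a_i)/2, with x_0 = x:
  x_0 = 1/21;  a_0 = 1;  x_1 = (x_0 − 1)/2 = -10/21
  x_1 = -10/21;  a_1 = 0;  x_2 = (x_1 − 0)/2 = -5/21
  x_2 = -5/21;  a_2 = 1;  x_3 = (x_2 − 1)/2 = -13/21
  x_3 = -13/21;  a_3 = 1;  x_4 = (x_3 − 1)/2 = -17/21
  x_4 = -17/21;  a_4 = 1;  x_5 = (x_4 − 1)/2 = -19/21
  x_5 = -19/21;  a_5 = 1;  x_6 = (x_5 − 1)/2 = -20/21
Digits: (1, 0, 1, 1, 1, 1).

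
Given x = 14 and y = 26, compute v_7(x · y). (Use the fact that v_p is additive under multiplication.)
v_7(364) = 1

v_p(x) = 1 (factor: 14 = 7^1 · 2); v_p(y) = 0 (factor: 26 = 7^0 · 26). Additivity: v_p(xy) = v_p(x) + v_p(y) = 1 + 0 = 1. (Direct check: xy = 364 = 7^1 · (52).)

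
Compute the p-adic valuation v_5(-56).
v_5(-56) = 0

v_5(n) is the largest exponent k such that 5^k divides n. Factor out: -56 = -5^0 · 56. (Sign doesn't affect v_p.) So v_5(-56) = 0.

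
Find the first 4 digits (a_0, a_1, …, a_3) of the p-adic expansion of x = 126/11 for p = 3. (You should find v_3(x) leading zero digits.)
(a_0, …, a_3) = (0, 0, 1, 2)

v_3(126/11) = 2, so a_0 = ... = a_1 = 0. Factor out: x = 3^2 · u with u = 14/11 a unit in ℤ_3. Expand u iteratively via a_{v+i} = u_i mod 3, u_{i+1} = (u_i − a_{v+i})/3:
  u_0 = 14/11;  a_2 = 1;  u_1 = (u_0 − 1)/3 = 1/11
  u_1 = 1/11;  a_3 = 2;  u_2 = (u_1 − 2)/3 = -7/11
Digits: (0, 0, 1, 2).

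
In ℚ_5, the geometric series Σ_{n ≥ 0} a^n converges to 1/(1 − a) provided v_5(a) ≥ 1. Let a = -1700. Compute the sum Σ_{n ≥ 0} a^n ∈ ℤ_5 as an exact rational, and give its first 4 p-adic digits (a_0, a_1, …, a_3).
Σ a^n = 1/(1 − a) = 1/1701;  first 4 digits = (1, 0, 2, 1)

v_5(a) = 2 ≥ 1, so the series converges in ℤ_5 to 1/(1 − a) = 1/(1 − (-1700)) = 1/1701. Expand this rational in ℤ_5: compute digits iteratively via d_i = x_i mod 5, x_{i+1} = (x_i − d_i)/5. The first 4 digits are (1, 0, 2, 1).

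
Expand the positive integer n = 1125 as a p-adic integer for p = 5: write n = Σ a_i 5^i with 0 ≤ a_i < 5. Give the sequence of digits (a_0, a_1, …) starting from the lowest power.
(a_0, a_1, …) = (0, 0, 0, 4, 1)

Repeated division by 5 gives the digits low-to-high: 1125 = 4·5^3 + 1·5^4. Digit sequence: (0, 0, 0, 4, 1).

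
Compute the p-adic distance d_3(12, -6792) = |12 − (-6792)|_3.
d_3(12, -6792) = 1/243

Step 1 — x − y = 12 − (-6792) = 6804. Step 2 — v_3(6804) = 5 (factor: 6804 = (3^5 · 28); the sign does not affect v_p). Step 3 — |x − y|_3 = 3^{-5} = 1/243.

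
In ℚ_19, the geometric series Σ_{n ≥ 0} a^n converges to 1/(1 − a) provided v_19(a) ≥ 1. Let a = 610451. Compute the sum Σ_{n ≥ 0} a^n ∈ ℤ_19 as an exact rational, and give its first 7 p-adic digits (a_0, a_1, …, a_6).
Σ a^n = 1/(1 − a) = -1/610450;  first 7 digits = (1, 0, 0, 13, 4, 0, 17)

v_19(a) = 3 ≥ 1, so the series converges in ℤ_19 to 1/(1 − a) = 1/(1 − 610451) = -1/610450. Expand this rational in ℤ_19: compute digits iteratively via d_i = x_i mod 19, x_{i+1} = (x_i − d_i)/19. The first 7 digits are (1, 0, 0, 13, 4, 0, 17).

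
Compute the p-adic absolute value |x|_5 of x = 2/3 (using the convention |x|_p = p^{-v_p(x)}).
|2/3|_5 = 1

Step 1 — compute v_5(x) by factoring powers of 5 out of the numerator and denominator: v_5(2/3) = 0. Step 2 — apply |x|_p = p^{-v_p(x)} = 5^{0} = 1.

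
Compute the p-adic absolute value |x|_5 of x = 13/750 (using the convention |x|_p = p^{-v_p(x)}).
|13/750|_5 = 125

Step 1 — compute v_5(x) by factoring powers of 5 out of the numerator and denominator: v_5(13/750) = -3. Step 2 — apply |x|_p = p^{-v_p(x)} = 5^{3} = 125.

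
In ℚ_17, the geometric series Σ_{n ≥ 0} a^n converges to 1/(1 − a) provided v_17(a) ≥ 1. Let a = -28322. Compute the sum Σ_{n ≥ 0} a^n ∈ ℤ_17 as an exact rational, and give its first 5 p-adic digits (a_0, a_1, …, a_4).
Σ a^n = 1/(1 − a) = 1/28323;  first 5 digits = (1, 0, 4, 11, 15)

v_17(a) = 2 ≥ 1, so the series converges in ℤ_17 to 1/(1 − a) = 1/(1 − (-28322)) = 1/28323. Expand this rational in ℤ_17: compute digits iteratively via d_i = x_i mod 17, x_{i+1} = (x_i − d_i)/17. The first 5 digits are (1, 0, 4, 11, 15).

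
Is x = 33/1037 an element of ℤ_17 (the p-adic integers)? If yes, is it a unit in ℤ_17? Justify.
x ∉ ℤ_17 (v_17(x) = -1 < 0)

ℤ_17 = {x ∈ ℚ_17 : v_17(x) ≥ 0} and ℤ_17^× = {x ∈ ℤ_17 : v_17(x) = 0}. Here v_17(33/1037) = v_17(num) − v_17(den) = -1; compare against these criteria.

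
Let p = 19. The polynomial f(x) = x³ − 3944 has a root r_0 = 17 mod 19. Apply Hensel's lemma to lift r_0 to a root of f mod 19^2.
r_1 = 207 (mod 361)

Hensel: r_{i+1} = r_i − f(r_i)/f′(r_i) mod 19^{i+2}, where f′(x) = 3x². Iterate:
  r_0 = 17 (mod 19)
  r_1 = 207 (mod 361)
Final: r = 207 with f(r) ≡ 0 mod 19^2.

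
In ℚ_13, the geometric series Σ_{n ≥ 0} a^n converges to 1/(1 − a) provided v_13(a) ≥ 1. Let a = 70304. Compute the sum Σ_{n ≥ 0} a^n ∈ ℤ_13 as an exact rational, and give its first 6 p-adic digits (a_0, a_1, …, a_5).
Σ a^n = 1/(1 − a) = -1/70303;  first 6 digits = (1, 0, 0, 6, 2, 0)

v_13(a) = 3 ≥ 1, so the series converges in ℤ_13 to 1/(1 − a) = 1/(1 − 70304) = -1/70303. Expand this rational in ℤ_13: compute digits iteratively via d_i = x_i mod 13, x_{i+1} = (x_i − d_i)/13. The first 6 digits are (1, 0, 0, 6, 2, 0).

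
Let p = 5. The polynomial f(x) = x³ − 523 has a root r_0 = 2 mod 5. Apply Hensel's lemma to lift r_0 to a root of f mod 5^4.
r_3 = 272 (mod 625)

Hensel: r_{i+1} = r_i − f(r_i)/f′(r_i) mod 5^{i+2}, where f′(x) = 3x². Iterate:
  r_0 = 2 (mod 5)
  r_1 = 22 (mod 25)
  r_2 = 22 (mod 125)
  r_3 = 272 (mod 625)
Final: r = 272 with f(r) ≡ 0 mod 5^4.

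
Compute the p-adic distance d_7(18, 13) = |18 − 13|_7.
d_7(18, 13) = 1

Step 1 — x − y = 18 − 13 = 5. Step 2 — v_7(5) = 0 (factor: 5 = (7^0 · 5); the sign does not affect v_p). Step 3 — |x − y|_7 = 7^{0} = 1.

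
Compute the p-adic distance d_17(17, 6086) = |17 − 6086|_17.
d_17(17, 6086) = 1/289

Step 1 — x − y = 17 − 6086 = -6069. Step 2 — v_17(-6069) = 2 (factor: -6069 = −(17^2 · 21); the sign does not affect v_p). Step 3 — |x − y|_17 = 17^{-2} = 1/289.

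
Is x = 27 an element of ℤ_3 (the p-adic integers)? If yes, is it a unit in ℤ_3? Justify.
x ∈ ℤ_3 but not a unit; v_3(x) = 3 > 0

ℤ_3 = {x ∈ ℚ_3 : v_3(x) ≥ 0} and ℤ_3^× = {x ∈ ℤ_3 : v_3(x) = 0}. Here v_3(27) = v_3(num) − v_3(den) = 3; compare against these criteria.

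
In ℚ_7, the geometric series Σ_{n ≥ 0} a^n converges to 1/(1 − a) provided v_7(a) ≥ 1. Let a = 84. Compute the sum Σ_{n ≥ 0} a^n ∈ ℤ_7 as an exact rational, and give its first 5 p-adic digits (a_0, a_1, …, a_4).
Σ a^n = 1/(1 − a) = -1/83;  first 5 digits = (1, 5, 5, 5, 6)

v_7(a) = 1 ≥ 1, so the series converges in ℤ_7 to 1/(1 − a) = 1/(1 − 84) = -1/83. Expand this rational in ℤ_7: compute digits iteratively via d_i = x_i mod 7, x_{i+1} = (x_i − d_i)/7. The first 5 digits are (1, 5, 5, 5, 6).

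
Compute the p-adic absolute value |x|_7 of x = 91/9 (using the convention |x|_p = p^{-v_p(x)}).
|91/9|_7 = 1/7

Step 1 — compute v_7(x) by factoring powers of 7 out of the numerator and denominator: v_7(91/9) = 1. Step 2 — apply |x|_p = p^{-v_p(x)} = 7^{-1} = 1/7.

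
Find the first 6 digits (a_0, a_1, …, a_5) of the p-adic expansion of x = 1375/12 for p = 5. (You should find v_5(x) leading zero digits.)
(a_0, …, a_5) = (0, 0, 0, 3, 0, 2)

v_5(1375/12) = 3, so a_0 = ... = a_2 = 0. Factor out: x = 5^3 · u with u = 11/12 a unit in ℤ_5. Expand u iteratively via a_{v+i} = u_i mod 5, u_{i+1} = (u_i − a_{v+i})/5:
  u_0 = 11/12;  a_3 = 3;  u_1 = (u_0 − 3)/5 = -5/12
  u_1 = -5/12;  a_4 = 0;  u_2 = (u_1 − 0)/5 = -1/12
  u_2 = -1/12;  a_5 = 2;  u_3 = (u_2 − 2)/5 = -5/12
Digits: (0, 0, 0, 3, 0, 2).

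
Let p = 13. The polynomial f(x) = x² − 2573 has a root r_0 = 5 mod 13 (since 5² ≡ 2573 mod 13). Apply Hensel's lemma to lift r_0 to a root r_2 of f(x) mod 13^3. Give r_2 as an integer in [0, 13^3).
r_2 = 1747 (mod 2197)

Hensel's recurrence: r_{i+1} = r_i − f(r_i)·(f′(r_i))^{-1} mod 13^{i+2}, with f′(x) = 2x. Iterate:
  r_0 = 5 (mod 13)
  r_1 = 57 (mod 169)
  r_2 = 1747 (mod 2197)
Final: r_2 = 1747, and one checks f(r_2) ≡ 0 mod 13^3.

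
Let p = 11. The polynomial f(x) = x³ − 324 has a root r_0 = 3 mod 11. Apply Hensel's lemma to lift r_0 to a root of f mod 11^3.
r_2 = 861 (mod 1331)

Hensel: r_{i+1} = r_i − f(r_i)/f′(r_i) mod 11^{i+2}, where f′(x) = 3x². Iterate:
  r_0 = 3 (mod 11)
  r_1 = 14 (mod 121)
  r_2 = 861 (mod 1331)
Final: r = 861 with f(r) ≡ 0 mod 11^3.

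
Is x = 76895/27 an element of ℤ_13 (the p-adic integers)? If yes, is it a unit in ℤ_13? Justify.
x ∈ ℤ_13 but not a unit; v_13(x) = 3 > 0

ℤ_13 = {x ∈ ℚ_13 : v_13(x) ≥ 0} and ℤ_13^× = {x ∈ ℤ_13 : v_13(x) = 0}. Here v_13(76895/27) = v_13(num) − v_13(den) = 3; compare against these criteria.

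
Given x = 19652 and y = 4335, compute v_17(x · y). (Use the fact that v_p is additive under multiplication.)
v_17(85191420) = 5

v_p(x) = 3 (factor: 19652 = 17^3 · 4); v_p(y) = 2 (factor: 4335 = 17^2 · 15). Additivity: v_p(xy) = v_p(x) + v_p(y) = 3 + 2 = 5. (Direct check: xy = 85191420 = 17^5 · (60).)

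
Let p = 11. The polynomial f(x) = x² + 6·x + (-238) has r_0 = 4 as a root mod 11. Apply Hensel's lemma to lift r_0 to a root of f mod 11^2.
r_1 = 70 (mod 121)

Hensel: r_{i+1} = r_i − f(r_i)·(f′(r_i))^{-1} mod 11^{i+2}, f′(x) = 2x + 6. Iterate:
  r_0 = 4 (mod 11)
  r_1 = 70 (mod 121)
Final: r = 70 satisfies f(r) ≡ 0 mod 11^2.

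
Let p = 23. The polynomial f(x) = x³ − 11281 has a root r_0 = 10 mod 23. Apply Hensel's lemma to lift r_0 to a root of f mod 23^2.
r_1 = 240 (mod 529)

Hensel: r_{i+1} = r_i − f(r_i)/f′(r_i) mod 23^{i+2}, where f′(x) = 3x². Iterate:
  r_0 = 10 (mod 23)
  r_1 = 240 (mod 529)
Final: r = 240 with f(r) ≡ 0 mod 23^2.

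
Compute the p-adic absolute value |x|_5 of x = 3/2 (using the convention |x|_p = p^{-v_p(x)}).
|3/2|_5 = 1

Step 1 — compute v_5(x) by factoring powers of 5 out of the numerator and denominator: v_5(3/2) = 0. Step 2 — apply |x|_p = p^{-v_p(x)} = 5^{0} = 1.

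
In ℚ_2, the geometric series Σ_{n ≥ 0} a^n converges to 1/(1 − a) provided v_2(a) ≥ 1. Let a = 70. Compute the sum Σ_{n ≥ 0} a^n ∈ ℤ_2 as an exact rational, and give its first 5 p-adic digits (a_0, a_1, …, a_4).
Σ a^n = 1/(1 − a) = -1/69;  first 5 digits = (1, 1, 0, 0, 1)

v_2(a) = 1 ≥ 1, so the series converges in ℤ_2 to 1/(1 − a) = 1/(1 − 70) = -1/69. Expand this rational in ℤ_2: compute digits iteratively via d_i = x_i mod 2, x_{i+1} = (x_i − d_i)/2. The first 5 digits are (1, 1, 0, 0, 1).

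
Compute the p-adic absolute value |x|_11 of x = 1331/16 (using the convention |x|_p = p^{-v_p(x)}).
|1331/16|_11 = 1/1331

Step 1 — compute v_11(x) by factoring powers of 11 out of the numerator and denominator: v_11(1331/16) = 3. Step 2 — apply |x|_p = p^{-v_p(x)} = 11^{-3} = 1/1331.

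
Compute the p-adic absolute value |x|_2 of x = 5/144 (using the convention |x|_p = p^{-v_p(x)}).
|5/144|_2 = 16

Step 1 — compute v_2(x) by factoring powers of 2 out of the numerator and denominator: v_2(5/144) = -4. Step 2 — apply |x|_p = p^{-v_p(x)} = 2^{4} = 16.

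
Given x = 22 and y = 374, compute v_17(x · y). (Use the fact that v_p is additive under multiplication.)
v_17(8228) = 1

v_p(x) = 0 (factor: 22 = 17^0 · 22); v_p(y) = 1 (factor: 374 = 17^1 · 22). Additivity: v_p(xy) = v_p(x) + v_p(y) = 0 + 1 = 1. (Direct check: xy = 8228 = 17^1 · (484).)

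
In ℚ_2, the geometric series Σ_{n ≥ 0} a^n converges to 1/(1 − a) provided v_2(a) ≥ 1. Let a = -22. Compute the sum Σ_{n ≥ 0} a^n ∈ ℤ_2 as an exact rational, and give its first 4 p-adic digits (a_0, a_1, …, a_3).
Σ a^n = 1/(1 − a) = 1/23;  first 4 digits = (1, 1, 1, 0)

v_2(a) = 1 ≥ 1, so the series converges in ℤ_2 to 1/(1 − a) = 1/(1 − (-22)) = 1/23. Expand this rational in ℤ_2: compute digits iteratively via d_i = x_i mod 2, x_{i+1} = (x_i − d_i)/2. The first 4 digits are (1, 1, 1, 0).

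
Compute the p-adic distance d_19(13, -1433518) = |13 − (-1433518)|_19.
d_19(13, -1433518) = 1/130321

Step 1 — x − y = 13 − (-1433518) = 1433531. Step 2 — v_19(1433531) = 4 (factor: 1433531 = (19^4 · 11); the sign does not affect v_p). Step 3 — |x − y|_19 = 19^{-4} = 1/130321.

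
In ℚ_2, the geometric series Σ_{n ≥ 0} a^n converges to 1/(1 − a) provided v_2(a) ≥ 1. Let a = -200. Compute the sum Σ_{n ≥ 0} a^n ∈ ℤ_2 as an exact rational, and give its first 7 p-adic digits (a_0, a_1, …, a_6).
Σ a^n = 1/(1 − a) = 1/201;  first 7 digits = (1, 0, 0, 1, 1, 1, 1)

v_2(a) = 3 ≥ 1, so the series converges in ℤ_2 to 1/(1 − a) = 1/(1 − (-200)) = 1/201. Expand this rational in ℤ_2: compute digits iteratively via d_i = x_i mod 2, x_{i+1} = (x_i − d_i)/2. The first 7 digits are (1, 0, 0, 1, 1, 1, 1).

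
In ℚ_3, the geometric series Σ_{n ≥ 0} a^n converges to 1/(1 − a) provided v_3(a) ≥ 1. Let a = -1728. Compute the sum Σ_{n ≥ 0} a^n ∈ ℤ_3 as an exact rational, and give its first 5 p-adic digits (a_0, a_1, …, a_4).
Σ a^n = 1/(1 − a) = 1/1729;  first 5 digits = (1, 0, 0, 2, 2)

v_3(a) = 3 ≥ 1, so the series converges in ℤ_3 to 1/(1 − a) = 1/(1 − (-1728)) = 1/1729. Expand this rational in ℤ_3: compute digits iteratively via d_i = x_i mod 3, x_{i+1} = (x_i − d_i)/3. The first 5 digits are (1, 0, 0, 2, 2).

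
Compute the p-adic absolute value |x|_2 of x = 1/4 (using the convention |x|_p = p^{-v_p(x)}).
|1/4|_2 = 4

Step 1 — compute v_2(x) by factoring powers of 2 out of the numerator and denominator: v_2(1/4) = -2. Step 2 — apply |x|_p = p^{-v_p(x)} = 2^{2} = 4.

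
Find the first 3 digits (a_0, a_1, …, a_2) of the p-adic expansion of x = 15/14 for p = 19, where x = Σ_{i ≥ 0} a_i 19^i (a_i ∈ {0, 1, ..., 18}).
(a_0, …, a_2) = (16, 6, 1)

v_19(15/14) = 0 (numerator and denominator both coprime to 19), so x ∈ ℤ_19^×. Compute digits iteratively via a_i = x_i mod 19, x_{i+1} = (x_i − a_i)/19, with x_0 = x:
  x_0 = 15/14;  a_0 = 16;  x_1 = (x_0 − 16)/19 = -11/14
  x_1 = -11/14;  a_1 = 6;  x_2 = (x_1 − 6)/19 = -5/14
  x_2 = -5/14;  a_2 = 1;  x_3 = (x_2 − 1)/19 = -1/14
Digits: (16, 6, 1).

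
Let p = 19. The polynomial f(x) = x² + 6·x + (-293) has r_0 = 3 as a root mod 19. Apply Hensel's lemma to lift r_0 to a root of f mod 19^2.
r_1 = 326 (mod 361)

Hensel: r_{i+1} = r_i − f(r_i)·(f′(r_i))^{-1} mod 19^{i+2}, f′(x) = 2x + 6. Iterate:
  r_0 = 3 (mod 19)
  r_1 = 326 (mod 361)
Final: r = 326 satisfies f(r) ≡ 0 mod 19^2.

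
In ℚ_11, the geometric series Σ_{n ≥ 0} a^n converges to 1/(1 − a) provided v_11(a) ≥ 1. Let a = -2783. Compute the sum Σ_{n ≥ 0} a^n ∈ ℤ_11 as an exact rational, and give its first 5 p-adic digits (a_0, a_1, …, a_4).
Σ a^n = 1/(1 − a) = 1/2784;  first 5 digits = (1, 0, 10, 8, 0)

v_11(a) = 2 ≥ 1, so the series converges in ℤ_11 to 1/(1 − a) = 1/(1 − (-2783)) = 1/2784. Expand this rational in ℤ_11: compute digits iteratively via d_i = x_i mod 11, x_{i+1} = (x_i − d_i)/11. The first 5 digits are (1, 0, 10, 8, 0).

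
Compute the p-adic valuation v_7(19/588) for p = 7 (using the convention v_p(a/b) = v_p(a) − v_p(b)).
v_7(19/588) = -2

Factor powers of 7 from the numerator and denominator of the reduced fraction: 19 = 7^0 · 19 and 588 = 7^2 · 12. Apply v_p(a/b) = v_p(a) − v_p(b): v_7(19/588) = 0 − 2 = -2.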